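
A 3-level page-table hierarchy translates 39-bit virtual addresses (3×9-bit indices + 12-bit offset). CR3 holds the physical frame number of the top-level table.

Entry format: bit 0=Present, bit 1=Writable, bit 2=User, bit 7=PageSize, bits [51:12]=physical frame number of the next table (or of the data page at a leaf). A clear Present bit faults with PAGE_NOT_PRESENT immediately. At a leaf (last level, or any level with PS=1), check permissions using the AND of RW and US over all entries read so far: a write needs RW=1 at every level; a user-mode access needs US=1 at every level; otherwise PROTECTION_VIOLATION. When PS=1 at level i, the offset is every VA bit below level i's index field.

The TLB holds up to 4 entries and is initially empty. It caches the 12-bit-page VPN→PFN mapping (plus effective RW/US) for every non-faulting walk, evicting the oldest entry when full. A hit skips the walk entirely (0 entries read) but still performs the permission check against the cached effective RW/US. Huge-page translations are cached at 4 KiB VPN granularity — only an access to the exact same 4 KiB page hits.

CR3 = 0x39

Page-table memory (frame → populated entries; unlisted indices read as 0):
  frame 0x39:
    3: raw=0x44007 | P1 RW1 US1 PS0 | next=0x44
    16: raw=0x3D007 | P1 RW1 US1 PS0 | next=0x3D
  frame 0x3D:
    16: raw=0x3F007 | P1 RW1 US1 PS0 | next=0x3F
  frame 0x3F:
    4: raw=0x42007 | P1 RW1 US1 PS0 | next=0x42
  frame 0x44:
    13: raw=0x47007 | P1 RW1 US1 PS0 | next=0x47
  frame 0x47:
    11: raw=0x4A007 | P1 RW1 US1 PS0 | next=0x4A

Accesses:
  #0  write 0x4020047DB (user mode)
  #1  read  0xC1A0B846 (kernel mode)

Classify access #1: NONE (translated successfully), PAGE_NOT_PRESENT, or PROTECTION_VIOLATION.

Per-access translation:
#0 VA=0x4020047DB (w,user):
  L0: frame=0x39 idx=16 entry=0x3D007 [P=1 RW=1 US=1 PS=0]
  L1: frame=0x3D idx=16 entry=0x3F007 [P=1 RW=1 US=1 PS=0]
  L2: frame=0x3F idx=4 entry=0x42007 [P=1 RW=1 US=1 PS=0]
  ✓ 0x427DB  — 3 lookups
#1 VA=0xC1A0B846 (r,kernel):
  L0: frame=0x39 idx=3 entry=0x44007 [P=1 RW=1 US=1 PS=0]
  L1: frame=0x44 idx=13 entry=0x47007 [P=1 RW=1 US=1 PS=0]
  L2: frame=0x47 idx=11 entry=0x4A007 [P=1 RW=1 US=1 PS=0]
  ✓ 0x4A846  — 3 lookups

Access #1 fault: NONE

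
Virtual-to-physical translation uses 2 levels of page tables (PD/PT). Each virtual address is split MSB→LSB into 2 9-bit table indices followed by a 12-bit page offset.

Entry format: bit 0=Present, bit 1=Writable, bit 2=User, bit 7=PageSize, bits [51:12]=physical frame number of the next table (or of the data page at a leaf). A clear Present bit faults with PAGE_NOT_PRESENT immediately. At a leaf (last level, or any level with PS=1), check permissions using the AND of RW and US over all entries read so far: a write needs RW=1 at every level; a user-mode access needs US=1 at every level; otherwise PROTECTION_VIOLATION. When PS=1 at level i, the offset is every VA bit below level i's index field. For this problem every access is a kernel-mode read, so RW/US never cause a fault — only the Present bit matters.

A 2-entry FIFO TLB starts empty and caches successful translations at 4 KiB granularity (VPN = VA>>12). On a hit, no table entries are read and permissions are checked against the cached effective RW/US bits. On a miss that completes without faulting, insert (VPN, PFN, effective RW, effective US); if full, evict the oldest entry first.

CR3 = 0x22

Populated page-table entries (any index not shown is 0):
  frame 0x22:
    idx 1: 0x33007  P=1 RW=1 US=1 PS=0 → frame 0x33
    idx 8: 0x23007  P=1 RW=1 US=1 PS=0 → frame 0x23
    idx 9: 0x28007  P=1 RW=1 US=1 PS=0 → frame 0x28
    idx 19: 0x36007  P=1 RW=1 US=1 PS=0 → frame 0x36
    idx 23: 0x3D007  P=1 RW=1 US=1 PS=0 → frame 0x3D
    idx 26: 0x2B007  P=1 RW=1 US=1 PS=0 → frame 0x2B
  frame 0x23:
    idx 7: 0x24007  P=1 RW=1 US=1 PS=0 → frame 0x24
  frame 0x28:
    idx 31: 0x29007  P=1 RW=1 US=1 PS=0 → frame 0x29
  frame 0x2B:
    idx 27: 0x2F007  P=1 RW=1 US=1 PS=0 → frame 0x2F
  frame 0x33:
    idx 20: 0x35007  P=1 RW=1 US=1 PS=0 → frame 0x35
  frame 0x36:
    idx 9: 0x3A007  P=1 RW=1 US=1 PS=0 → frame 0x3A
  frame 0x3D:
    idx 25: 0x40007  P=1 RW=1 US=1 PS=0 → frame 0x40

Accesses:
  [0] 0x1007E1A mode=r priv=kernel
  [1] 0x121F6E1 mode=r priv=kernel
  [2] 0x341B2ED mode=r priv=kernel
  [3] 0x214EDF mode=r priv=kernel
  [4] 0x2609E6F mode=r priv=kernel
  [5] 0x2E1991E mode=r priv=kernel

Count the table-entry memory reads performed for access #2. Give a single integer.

Walk each access:
#0 VA=0x1007E1A (r,kernel):
  L0 @0x22[8] → 0x23007  P=1,RW=1,US=1,PS=0
  L1 @0x23[7] → 0x24007  P=1,RW=1,US=1,PS=0
  ✓ 0x24E1A  — 2 lookups
#1 VA=0x121F6E1 (r,kernel):
  L0 @0x22[9] → 0x28007  P=1,RW=1,US=1,PS=0
  L1 @0x28[31] → 0x29007  P=1,RW=1,US=1,PS=0
  ✓ 0x296E1  — 2 lookups
#2 VA=0x341B2ED (r,kernel):
  L0 @0x22[26] → 0x2B007  P=1,RW=1,US=1,PS=0
  L1 @0x2B[27] → 0x2F007  P=1,RW=1,US=1,PS=0
  ✓ 0x2F2ED  — 2 lookups
#3 VA=0x214EDF (r,kernel):
  L0 @0x22[1] → 0x33007  P=1,RW=1,US=1,PS=0
  L1 @0x33[20] → 0x35007  P=1,RW=1,US=1,PS=0
  ✓ 0x35EDF  — 2 lookups
#4 VA=0x2609E6F (r,kernel):
  L0 @0x22[19] → 0x36007  P=1,RW=1,US=1,PS=0
  L1 @0x36[9] → 0x3A007  P=1,RW=1,US=1,PS=0
  ✓ 0x3AE6F  — 2 lookups
#5 VA=0x2E1991E (r,kernel):
  L0 @0x22[23] → 0x3D007  P=1,RW=1,US=1,PS=0
  L1 @0x3D[25] → 0x40007  P=1,RW=1,US=1,PS=0
  ✓ 0x4091E  — 2 lookups

Entries read for #2: 2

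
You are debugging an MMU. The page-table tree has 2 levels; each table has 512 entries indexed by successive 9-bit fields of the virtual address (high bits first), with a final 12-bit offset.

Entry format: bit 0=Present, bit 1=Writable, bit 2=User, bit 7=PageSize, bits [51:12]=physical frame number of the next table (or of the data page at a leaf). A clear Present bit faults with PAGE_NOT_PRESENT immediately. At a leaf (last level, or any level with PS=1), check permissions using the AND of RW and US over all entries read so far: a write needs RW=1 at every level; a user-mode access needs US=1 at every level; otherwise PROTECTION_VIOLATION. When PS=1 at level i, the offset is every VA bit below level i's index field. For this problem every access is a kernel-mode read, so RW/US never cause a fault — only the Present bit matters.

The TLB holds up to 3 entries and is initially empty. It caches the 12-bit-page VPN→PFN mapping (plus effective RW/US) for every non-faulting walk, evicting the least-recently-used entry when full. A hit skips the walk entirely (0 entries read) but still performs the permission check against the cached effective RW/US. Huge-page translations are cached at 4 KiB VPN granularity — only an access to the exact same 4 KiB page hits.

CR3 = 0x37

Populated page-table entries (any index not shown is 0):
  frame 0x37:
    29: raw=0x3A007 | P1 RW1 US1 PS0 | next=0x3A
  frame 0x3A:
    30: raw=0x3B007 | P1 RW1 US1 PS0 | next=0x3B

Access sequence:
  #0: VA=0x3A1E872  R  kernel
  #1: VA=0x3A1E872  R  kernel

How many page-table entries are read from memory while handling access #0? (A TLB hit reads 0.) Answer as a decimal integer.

Per-access translation:
#0 VA=0x3A1E872 (r,kernel):
  [0] read 0x37 idx=29: raw=0x3A007 flags P=1 W=1 U=1 S=0
  [1] read 0x3A idx=30: raw=0x3B007 flags P=1 W=1 U=1 S=0
  → PA=0x3B872  (2 entries read)
#1 VA=0x3A1E872 (r,kernel):
  TLB hit vpn=0x3A1E → PA=0x3B872

Entries read for #0: 2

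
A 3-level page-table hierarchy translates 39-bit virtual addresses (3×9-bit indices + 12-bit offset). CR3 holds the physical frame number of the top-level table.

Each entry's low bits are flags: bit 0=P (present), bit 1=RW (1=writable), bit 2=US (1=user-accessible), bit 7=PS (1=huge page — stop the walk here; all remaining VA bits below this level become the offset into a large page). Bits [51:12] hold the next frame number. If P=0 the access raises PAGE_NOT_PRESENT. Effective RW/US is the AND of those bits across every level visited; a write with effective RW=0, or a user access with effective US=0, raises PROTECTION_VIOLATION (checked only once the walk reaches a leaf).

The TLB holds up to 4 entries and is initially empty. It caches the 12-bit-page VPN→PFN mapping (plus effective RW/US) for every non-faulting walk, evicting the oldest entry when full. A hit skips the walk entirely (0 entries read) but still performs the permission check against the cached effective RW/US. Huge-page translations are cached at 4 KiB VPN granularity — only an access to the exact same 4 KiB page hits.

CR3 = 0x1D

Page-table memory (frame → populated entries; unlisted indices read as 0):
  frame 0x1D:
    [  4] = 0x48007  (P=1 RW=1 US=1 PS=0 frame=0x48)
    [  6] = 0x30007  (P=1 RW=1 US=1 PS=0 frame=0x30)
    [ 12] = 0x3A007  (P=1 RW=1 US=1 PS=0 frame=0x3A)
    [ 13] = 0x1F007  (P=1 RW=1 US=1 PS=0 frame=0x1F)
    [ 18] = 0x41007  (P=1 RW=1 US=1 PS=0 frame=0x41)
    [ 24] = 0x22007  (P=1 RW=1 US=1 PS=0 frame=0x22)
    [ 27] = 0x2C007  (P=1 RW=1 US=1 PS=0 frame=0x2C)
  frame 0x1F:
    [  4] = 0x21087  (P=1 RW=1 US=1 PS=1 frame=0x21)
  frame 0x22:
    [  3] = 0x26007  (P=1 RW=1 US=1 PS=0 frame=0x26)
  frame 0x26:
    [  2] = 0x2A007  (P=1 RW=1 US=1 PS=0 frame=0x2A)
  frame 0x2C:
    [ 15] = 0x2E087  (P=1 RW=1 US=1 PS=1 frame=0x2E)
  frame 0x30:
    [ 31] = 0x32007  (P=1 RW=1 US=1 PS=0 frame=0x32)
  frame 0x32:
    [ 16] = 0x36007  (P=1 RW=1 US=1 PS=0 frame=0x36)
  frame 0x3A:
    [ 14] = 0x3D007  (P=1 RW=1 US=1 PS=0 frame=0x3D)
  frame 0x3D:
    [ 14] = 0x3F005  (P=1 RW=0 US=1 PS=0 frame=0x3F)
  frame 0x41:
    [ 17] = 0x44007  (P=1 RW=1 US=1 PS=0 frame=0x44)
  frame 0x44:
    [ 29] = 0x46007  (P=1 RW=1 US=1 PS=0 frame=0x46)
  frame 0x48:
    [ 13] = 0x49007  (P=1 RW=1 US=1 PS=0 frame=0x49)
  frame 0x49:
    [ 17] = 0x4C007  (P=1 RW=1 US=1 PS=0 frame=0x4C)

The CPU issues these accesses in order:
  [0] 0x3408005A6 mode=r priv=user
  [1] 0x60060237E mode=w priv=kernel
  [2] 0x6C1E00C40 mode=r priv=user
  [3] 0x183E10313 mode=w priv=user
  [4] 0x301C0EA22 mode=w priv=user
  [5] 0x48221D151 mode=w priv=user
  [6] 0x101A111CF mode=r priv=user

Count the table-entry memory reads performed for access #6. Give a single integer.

Walk each access:
#0 VA=0x3408005A6 (r,user):
  lvl0: tbl 0x1D, slot 13 ⇒ 0x1F007 (P1/RW1/US1/PS0)
  lvl1: tbl 0x1F, slot 4 ⇒ 0x21087 (P1/RW1/US1/PS1)
  ✓ 0x215A6 (huge @L1)  — 2 lookups
#1 VA=0x60060237E (w,kernel):
  lvl0: tbl 0x1D, slot 24 ⇒ 0x22007 (P1/RW1/US1/PS0)
  lvl1: tbl 0x22, slot 3 ⇒ 0x26007 (P1/RW1/US1/PS0)
  lvl2: tbl 0x26, slot 2 ⇒ 0x2A007 (P1/RW1/US1/PS0)
  ✓ 0x2A37E  — 3 lookups
#2 VA=0x6C1E00C40 (r,user):
  lvl0: tbl 0x1D, slot 27 ⇒ 0x2C007 (P1/RW1/US1/PS0)
  lvl1: tbl 0x2C, slot 15 ⇒ 0x2E087 (P1/RW1/US1/PS1)
  ✓ 0x2EC40 (huge @L1)  — 2 lookups
#3 VA=0x183E10313 (w,user):
  lvl0: tbl 0x1D, slot 6 ⇒ 0x30007 (P1/RW1/US1/PS0)
  lvl1: tbl 0x30, slot 31 ⇒ 0x32007 (P1/RW1/US1/PS0)
  lvl2: tbl 0x32, slot 16 ⇒ 0x36007 (P1/RW1/US1/PS0)
  ✓ 0x36313  — 3 lookups
#4 VA=0x301C0EA22 (w,user):
  lvl0: tbl 0x1D, slot 12 ⇒ 0x3A007 (P1/RW1/US1/PS0)
  lvl1: tbl 0x3A, slot 14 ⇒ 0x3D007 (P1/RW1/US1/PS0)
  lvl2: tbl 0x3D, slot 14 ⇒ 0x3F005 (P1/RW0/US1/PS0)
  ⇒ fault: PROTECTION_VIOLATION  — 3 lookups
#5 VA=0x48221D151 (w,user):
  lvl0: tbl 0x1D, slot 18 ⇒ 0x41007 (P1/RW1/US1/PS0)
  lvl1: tbl 0x41, slot 17 ⇒ 0x44007 (P1/RW1/US1/PS0)
  lvl2: tbl 0x44, slot 29 ⇒ 0x46007 (P1/RW1/US1/PS0)
  ✓ 0x46151  — 3 lookups
#6 VA=0x101A111CF (r,user):
  lvl0: tbl 0x1D, slot 4 ⇒ 0x48007 (P1/RW1/US1/PS0)
  lvl1: tbl 0x48, slot 13 ⇒ 0x49007 (P1/RW1/US1/PS0)
  lvl2: tbl 0x49, slot 17 ⇒ 0x4C007 (P1/RW1/US1/PS0)
  ✓ 0x4C1CF  — 3 lookups

Entries read for #6: 3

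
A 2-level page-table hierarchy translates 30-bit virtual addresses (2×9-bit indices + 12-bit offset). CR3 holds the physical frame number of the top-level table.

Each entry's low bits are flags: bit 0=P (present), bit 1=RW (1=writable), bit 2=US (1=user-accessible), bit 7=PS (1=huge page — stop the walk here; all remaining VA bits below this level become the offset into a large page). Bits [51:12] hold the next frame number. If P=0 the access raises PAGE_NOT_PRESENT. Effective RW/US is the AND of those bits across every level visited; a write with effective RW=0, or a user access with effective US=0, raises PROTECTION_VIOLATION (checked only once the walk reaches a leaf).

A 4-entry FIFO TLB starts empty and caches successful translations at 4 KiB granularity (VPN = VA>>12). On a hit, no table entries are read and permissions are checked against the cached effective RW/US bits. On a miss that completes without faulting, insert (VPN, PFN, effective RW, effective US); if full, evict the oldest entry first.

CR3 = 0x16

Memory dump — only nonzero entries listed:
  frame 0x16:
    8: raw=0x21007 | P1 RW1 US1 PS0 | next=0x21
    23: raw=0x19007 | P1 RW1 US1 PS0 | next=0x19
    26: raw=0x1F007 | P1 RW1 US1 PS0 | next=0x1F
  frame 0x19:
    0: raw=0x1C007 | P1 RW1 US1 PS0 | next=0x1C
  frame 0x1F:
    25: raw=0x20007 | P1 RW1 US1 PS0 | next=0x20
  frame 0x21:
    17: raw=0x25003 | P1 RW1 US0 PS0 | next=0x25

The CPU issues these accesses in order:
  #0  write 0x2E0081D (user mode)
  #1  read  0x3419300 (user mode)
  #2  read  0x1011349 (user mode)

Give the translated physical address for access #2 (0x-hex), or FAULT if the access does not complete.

Trace:
#0 VA=0x2E0081D (w,user):
  L0 @0x16[23] → 0x19007  P=1,RW=1,US=1,PS=0
  L1 @0x19[0] → 0x1C007  P=1,RW=1,US=1,PS=0
  ✓ 0x1C81D  — 2 lookups
#1 VA=0x3419300 (r,user):
  L0 @0x16[26] → 0x1F007  P=1,RW=1,US=1,PS=0
  L1 @0x1F[25] → 0x20007  P=1,RW=1,US=1,PS=0
  ✓ 0x20300  — 2 lookups
#2 VA=0x1011349 (r,user):
  L0 @0x16[8] → 0x21007  P=1,RW=1,US=1,PS=0
  L1 @0x21[17] → 0x25003  P=1,RW=1,US=0,PS=0
  ⇒ fault: PROTECTION_VIOLATION  — 2 lookups

Access #2 PA: FAULT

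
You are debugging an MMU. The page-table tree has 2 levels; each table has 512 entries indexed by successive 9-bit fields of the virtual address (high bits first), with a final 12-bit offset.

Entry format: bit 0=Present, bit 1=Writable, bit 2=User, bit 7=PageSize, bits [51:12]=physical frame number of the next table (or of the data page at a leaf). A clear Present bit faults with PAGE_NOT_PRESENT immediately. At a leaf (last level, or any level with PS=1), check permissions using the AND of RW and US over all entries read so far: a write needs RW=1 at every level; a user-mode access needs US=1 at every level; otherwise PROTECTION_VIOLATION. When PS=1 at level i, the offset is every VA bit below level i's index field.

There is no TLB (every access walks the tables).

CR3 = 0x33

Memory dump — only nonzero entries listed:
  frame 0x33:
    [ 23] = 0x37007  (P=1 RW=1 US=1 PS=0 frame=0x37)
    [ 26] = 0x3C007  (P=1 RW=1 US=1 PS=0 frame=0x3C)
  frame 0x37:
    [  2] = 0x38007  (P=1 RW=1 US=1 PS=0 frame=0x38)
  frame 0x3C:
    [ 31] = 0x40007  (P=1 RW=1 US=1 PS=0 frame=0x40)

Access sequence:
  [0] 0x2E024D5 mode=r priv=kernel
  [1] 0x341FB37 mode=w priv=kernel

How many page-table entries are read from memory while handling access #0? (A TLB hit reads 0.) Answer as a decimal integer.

Trace:
#0 VA=0x2E024D5 (r,kernel):
  L0: frame=0x33 idx=23 entry=0x37007 [P=1 RW=1 US=1 PS=0]
  L1: frame=0x37 idx=2 entry=0x38007 [P=1 RW=1 US=1 PS=0]
  ⇒ phys 0x384D5  [2 reads]
#1 VA=0x341FB37 (w,kernel):
  L0: frame=0x33 idx=26 entry=0x3C007 [P=1 RW=1 US=1 PS=0]
  L1: frame=0x3C idx=31 entry=0x40007 [P=1 RW=1 US=1 PS=0]
  ⇒ phys 0x40B37  [2 reads]

Entries read for #0: 2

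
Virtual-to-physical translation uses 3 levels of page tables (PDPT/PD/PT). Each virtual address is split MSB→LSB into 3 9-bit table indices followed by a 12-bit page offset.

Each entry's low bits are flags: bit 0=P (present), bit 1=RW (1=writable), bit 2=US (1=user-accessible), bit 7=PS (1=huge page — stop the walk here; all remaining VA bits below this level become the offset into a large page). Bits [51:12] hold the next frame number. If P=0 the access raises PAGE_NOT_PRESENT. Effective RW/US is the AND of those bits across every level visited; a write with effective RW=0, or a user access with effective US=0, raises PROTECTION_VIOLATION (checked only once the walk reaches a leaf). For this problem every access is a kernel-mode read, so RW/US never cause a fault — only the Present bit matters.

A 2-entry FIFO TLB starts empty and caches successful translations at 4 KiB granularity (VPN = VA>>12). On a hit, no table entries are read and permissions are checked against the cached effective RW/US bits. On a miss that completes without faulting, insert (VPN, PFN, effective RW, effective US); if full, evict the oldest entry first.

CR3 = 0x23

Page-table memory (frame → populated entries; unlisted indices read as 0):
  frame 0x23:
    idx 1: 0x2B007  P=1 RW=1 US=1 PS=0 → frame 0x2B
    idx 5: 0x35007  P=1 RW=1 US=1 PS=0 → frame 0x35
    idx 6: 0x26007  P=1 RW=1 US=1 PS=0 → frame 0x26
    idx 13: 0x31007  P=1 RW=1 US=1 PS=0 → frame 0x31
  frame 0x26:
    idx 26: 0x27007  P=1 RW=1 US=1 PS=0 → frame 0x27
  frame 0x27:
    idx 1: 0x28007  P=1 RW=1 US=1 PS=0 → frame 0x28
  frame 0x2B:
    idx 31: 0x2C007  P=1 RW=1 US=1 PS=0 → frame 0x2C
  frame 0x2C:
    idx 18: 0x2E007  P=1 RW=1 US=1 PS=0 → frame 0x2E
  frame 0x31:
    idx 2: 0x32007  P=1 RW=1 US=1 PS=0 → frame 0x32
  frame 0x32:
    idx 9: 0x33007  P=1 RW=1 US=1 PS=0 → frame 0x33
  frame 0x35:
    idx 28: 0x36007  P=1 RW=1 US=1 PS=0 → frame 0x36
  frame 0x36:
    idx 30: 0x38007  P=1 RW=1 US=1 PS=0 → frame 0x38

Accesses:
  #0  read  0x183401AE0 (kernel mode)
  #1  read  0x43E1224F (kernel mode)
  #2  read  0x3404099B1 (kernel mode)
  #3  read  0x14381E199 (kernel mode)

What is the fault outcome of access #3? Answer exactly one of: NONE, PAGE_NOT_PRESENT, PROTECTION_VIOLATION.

Walk each access:
#0 VA=0x183401AE0 (r,kernel):
  L0: frame=0x23 idx=6 entry=0x26007 [P=1 RW=1 US=1 PS=0]
  L1: frame=0x26 idx=26 entry=0x27007 [P=1 RW=1 US=1 PS=0]
  L2: frame=0x27 idx=1 entry=0x28007 [P=1 RW=1 US=1 PS=0]
  → PA=0x28AE0  (3 entries read)
#1 VA=0x43E1224F (r,kernel):
  L0: frame=0x23 idx=1 entry=0x2B007 [P=1 RW=1 US=1 PS=0]
  L1: frame=0x2B idx=31 entry=0x2C007 [P=1 RW=1 US=1 PS=0]
  L2: frame=0x2C idx=18 entry=0x2E007 [P=1 RW=1 US=1 PS=0]
  → PA=0x2E24F  (3 entries read)
#2 VA=0x3404099B1 (r,kernel):
  L0: frame=0x23 idx=13 entry=0x31007 [P=1 RW=1 US=1 PS=0]
  L1: frame=0x31 idx=2 entry=0x32007 [P=1 RW=1 US=1 PS=0]
  L2: frame=0x32 idx=9 entry=0x33007 [P=1 RW=1 US=1 PS=0]
  → PA=0x339B1  (3 entries read)
#3 VA=0x14381E199 (r,kernel):
  L0: frame=0x23 idx=5 entry=0x35007 [P=1 RW=1 US=1 PS=0]
  L1: frame=0x35 idx=28 entry=0x36007 [P=1 RW=1 US=1 PS=0]
  L2: frame=0x36 idx=30 entry=0x38007 [P=1 RW=1 US=1 PS=0]
  → PA=0x38199  (3 entries read)

Access #3 fault: NONE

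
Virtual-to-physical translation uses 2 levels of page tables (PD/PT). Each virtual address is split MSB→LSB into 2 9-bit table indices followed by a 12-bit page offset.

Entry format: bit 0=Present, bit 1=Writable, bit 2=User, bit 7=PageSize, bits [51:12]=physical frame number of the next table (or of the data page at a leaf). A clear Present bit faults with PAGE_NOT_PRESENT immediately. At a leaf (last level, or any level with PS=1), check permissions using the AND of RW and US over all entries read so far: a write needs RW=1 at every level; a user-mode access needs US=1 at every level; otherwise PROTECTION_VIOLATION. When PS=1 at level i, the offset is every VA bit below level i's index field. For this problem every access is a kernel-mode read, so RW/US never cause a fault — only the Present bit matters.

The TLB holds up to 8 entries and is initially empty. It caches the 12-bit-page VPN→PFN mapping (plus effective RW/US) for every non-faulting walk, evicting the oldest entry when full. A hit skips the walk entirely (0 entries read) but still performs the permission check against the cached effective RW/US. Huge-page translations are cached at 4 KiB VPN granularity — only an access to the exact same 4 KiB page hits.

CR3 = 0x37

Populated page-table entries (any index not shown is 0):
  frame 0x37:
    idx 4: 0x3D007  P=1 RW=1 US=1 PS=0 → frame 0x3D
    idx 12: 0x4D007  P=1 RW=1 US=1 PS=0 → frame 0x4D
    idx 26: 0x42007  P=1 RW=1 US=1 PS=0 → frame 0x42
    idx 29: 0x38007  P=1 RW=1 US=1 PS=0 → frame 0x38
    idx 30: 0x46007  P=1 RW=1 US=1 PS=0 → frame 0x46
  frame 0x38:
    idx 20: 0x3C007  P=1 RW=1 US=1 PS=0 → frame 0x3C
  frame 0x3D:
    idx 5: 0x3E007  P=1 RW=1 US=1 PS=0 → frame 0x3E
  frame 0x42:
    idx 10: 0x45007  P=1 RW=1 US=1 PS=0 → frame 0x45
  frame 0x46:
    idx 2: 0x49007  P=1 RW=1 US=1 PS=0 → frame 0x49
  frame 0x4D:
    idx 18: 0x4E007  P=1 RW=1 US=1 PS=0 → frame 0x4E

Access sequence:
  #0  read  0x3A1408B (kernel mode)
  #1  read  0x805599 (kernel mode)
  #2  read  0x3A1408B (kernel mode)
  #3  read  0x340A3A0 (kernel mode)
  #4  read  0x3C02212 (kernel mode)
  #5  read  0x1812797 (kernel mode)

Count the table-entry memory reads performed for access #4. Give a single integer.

Walk each access:
#0 VA=0x3A1408B (r,kernel):
  L0: frame=0x37 idx=29 entry=0x38007 [P=1 RW=1 US=1 PS=0]
  L1: frame=0x38 idx=20 entry=0x3C007 [P=1 RW=1 US=1 PS=0]
  ✓ 0x3C08B  — 2 lookups
#1 VA=0x805599 (r,kernel):
  L0: frame=0x37 idx=4 entry=0x3D007 [P=1 RW=1 US=1 PS=0]
  L1: frame=0x3D idx=5 entry=0x3E007 [P=1 RW=1 US=1 PS=0]
  ✓ 0x3E599  — 2 lookups
#2 VA=0x3A1408B (r,kernel):
  TLB hit vpn=0x3A14 → PA=0x3C08B
#3 VA=0x340A3A0 (r,kernel):
  L0: frame=0x37 idx=26 entry=0x42007 [P=1 RW=1 US=1 PS=0]
  L1: frame=0x42 idx=10 entry=0x45007 [P=1 RW=1 US=1 PS=0]
  ✓ 0x453A0  — 2 lookups
#4 VA=0x3C02212 (r,kernel):
  L0: frame=0x37 idx=30 entry=0x46007 [P=1 RW=1 US=1 PS=0]
  L1: frame=0x46 idx=2 entry=0x49007 [P=1 RW=1 US=1 PS=0]
  ✓ 0x49212  — 2 lookups
#5 VA=0x1812797 (r,kernel):
  L0: frame=0x37 idx=12 entry=0x4D007 [P=1 RW=1 US=1 PS=0]
  L1: frame=0x4D idx=18 entry=0x4E007 [P=1 RW=1 US=1 PS=0]
  ✓ 0x4E797  — 2 lookups

Entries read for #4: 2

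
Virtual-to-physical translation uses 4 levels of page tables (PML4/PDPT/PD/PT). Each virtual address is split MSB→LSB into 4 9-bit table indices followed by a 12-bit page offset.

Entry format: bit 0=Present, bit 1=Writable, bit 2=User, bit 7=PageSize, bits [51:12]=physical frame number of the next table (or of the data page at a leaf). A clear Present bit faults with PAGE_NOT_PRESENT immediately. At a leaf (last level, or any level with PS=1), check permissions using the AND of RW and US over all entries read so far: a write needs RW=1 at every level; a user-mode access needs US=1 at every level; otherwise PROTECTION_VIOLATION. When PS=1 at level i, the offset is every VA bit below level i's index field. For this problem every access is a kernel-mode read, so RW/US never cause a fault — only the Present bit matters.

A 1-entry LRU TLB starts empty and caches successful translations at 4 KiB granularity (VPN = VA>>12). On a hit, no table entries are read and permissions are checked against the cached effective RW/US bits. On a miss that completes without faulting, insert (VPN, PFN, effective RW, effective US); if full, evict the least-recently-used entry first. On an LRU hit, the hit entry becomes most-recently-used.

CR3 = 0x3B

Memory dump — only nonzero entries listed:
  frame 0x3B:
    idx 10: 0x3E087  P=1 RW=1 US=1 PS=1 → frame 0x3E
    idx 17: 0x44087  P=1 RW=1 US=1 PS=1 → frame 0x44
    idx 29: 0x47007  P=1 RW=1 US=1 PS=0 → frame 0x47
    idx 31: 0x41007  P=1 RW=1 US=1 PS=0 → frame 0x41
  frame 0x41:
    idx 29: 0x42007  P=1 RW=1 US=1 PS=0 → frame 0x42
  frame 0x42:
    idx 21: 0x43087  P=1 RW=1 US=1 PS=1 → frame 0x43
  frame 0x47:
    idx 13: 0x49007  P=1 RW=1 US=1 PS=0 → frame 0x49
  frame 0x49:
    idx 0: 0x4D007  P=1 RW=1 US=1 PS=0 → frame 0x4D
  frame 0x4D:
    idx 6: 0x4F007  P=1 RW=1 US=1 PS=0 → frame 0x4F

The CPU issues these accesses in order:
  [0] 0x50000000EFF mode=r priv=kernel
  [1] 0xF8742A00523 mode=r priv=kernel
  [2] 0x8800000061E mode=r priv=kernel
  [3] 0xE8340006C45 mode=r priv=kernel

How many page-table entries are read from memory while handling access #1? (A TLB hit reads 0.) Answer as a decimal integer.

Per-access translation:
#0 VA=0x50000000EFF (r,kernel):
  [0] read 0x3B idx=10: raw=0x3E087 flags P=1 W=1 U=1 S=1
  ✓ 0x3EEFF (huge @L0)  — 1 lookups
#1 VA=0xF8742A00523 (r,kernel):
  [0] read 0x3B idx=31: raw=0x41007 flags P=1 W=1 U=1 S=0
  [1] read 0x41 idx=29: raw=0x42007 flags P=1 W=1 U=1 S=0
  [2] read 0x42 idx=21: raw=0x43087 flags P=1 W=1 U=1 S=1
  ✓ 0x43523 (huge @L2)  — 3 lookups
#2 VA=0x8800000061E (r,kernel):
  [0] read 0x3B idx=17: raw=0x44087 flags P=1 W=1 U=1 S=1
  ✓ 0x4461E (huge @L0)  — 1 lookups
#3 VA=0xE8340006C45 (r,kernel):
  [0] read 0x3B idx=29: raw=0x47007 flags P=1 W=1 U=1 S=0
  [1] read 0x47 idx=13: raw=0x49007 flags P=1 W=1 U=1 S=0
  [2] read 0x49 idx=0: raw=0x4D007 flags P=1 W=1 U=1 S=0
  [3] read 0x4D idx=6: raw=0x4F007 flags P=1 W=1 U=1 S=0
  ✓ 0x4FC45  — 4 lookups

Entries read for #1: 3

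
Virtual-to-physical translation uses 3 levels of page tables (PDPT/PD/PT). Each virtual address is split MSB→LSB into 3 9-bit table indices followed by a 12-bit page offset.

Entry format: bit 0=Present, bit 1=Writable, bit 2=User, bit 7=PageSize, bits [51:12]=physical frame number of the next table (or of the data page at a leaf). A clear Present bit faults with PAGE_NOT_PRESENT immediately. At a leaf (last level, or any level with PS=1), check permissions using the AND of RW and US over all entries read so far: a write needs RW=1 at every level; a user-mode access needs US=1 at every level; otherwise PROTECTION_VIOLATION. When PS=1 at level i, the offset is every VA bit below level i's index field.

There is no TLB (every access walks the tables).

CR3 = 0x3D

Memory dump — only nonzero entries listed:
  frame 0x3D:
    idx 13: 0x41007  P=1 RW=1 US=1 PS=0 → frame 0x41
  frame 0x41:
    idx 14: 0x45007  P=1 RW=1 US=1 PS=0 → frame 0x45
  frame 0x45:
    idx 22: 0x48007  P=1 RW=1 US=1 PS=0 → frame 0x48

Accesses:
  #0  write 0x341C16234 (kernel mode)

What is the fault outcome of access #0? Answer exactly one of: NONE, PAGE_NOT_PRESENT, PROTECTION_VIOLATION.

Per-access translation:
#0 VA=0x341C16234 (w,kernel):
  L0 @0x3D[13] → 0x41007  P=1,RW=1,US=1,PS=0
  L1 @0x41[14] → 0x45007  P=1,RW=1,US=1,PS=0
  L2 @0x45[22] → 0x48007  P=1,RW=1,US=1,PS=0
  → PA=0x48234  (3 entries read)

Access #0 fault: NONE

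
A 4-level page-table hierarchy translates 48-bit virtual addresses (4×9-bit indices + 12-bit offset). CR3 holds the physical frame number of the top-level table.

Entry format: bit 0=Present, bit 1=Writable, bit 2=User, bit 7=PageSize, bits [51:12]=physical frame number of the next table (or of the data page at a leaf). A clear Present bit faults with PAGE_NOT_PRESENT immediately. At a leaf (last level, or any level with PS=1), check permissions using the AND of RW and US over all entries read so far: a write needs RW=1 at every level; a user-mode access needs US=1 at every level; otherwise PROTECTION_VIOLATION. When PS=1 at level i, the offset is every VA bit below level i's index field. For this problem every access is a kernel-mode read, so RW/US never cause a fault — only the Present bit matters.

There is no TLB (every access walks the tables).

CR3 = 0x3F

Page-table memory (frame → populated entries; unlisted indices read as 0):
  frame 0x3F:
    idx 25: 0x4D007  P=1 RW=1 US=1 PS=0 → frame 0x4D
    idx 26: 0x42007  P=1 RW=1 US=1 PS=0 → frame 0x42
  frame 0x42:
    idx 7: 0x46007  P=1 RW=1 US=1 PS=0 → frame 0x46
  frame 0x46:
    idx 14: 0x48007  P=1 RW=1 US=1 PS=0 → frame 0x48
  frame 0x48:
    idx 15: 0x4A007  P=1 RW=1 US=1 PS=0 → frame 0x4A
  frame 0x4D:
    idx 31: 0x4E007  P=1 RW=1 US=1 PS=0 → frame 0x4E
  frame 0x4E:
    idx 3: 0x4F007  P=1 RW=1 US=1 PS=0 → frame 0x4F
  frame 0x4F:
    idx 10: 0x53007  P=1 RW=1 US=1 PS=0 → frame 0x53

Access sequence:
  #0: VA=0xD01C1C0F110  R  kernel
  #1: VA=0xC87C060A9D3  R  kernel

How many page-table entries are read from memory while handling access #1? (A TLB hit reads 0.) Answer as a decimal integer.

Walk each access:
#0 VA=0xD01C1C0F110 (r,kernel):
  L0 @0x3F[26] → 0x42007  P=1,RW=1,US=1,PS=0
  L1 @0x42[7] → 0x46007  P=1,RW=1,US=1,PS=0
  L2 @0x46[14] → 0x48007  P=1,RW=1,US=1,PS=0
  L3 @0x48[15] → 0x4A007  P=1,RW=1,US=1,PS=0
  ✓ 0x4A110  — 4 lookups
#1 VA=0xC87C060A9D3 (r,kernel):
  L0 @0x3F[25] → 0x4D007  P=1,RW=1,US=1,PS=0
  L1 @0x4D[31] → 0x4E007  P=1,RW=1,US=1,PS=0
  L2 @0x4E[3] → 0x4F007  P=1,RW=1,US=1,PS=0
  L3 @0x4F[10] → 0x53007  P=1,RW=1,US=1,PS=0
  ✓ 0x539D3  — 4 lookups

Entries read for #1: 4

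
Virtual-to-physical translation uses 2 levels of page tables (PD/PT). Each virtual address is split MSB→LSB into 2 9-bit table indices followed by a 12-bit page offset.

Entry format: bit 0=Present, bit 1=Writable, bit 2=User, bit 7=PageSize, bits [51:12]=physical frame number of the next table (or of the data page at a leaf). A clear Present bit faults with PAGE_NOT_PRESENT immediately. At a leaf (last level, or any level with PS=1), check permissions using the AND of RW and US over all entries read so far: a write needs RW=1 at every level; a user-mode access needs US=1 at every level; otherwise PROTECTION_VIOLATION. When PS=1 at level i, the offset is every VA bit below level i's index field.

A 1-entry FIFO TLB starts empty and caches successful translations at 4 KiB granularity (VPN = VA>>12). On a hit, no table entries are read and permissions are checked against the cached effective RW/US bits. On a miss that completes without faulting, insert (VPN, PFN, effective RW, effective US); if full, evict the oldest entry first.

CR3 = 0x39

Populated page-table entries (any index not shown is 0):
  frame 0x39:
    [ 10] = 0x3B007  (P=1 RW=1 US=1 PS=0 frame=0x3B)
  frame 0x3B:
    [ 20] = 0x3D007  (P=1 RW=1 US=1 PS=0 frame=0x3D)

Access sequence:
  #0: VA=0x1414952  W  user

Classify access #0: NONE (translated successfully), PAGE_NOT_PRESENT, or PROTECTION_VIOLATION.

Trace:
#0 VA=0x1414952 (w,user):
  lvl0: tbl 0x39, slot 10 ⇒ 0x3B007 (P1/RW1/US1/PS0)
  lvl1: tbl 0x3B, slot 20 ⇒ 0x3D007 (P1/RW1/US1/PS0)
  → PA=0x3D952  (2 entries read)

Access #0 fault: NONE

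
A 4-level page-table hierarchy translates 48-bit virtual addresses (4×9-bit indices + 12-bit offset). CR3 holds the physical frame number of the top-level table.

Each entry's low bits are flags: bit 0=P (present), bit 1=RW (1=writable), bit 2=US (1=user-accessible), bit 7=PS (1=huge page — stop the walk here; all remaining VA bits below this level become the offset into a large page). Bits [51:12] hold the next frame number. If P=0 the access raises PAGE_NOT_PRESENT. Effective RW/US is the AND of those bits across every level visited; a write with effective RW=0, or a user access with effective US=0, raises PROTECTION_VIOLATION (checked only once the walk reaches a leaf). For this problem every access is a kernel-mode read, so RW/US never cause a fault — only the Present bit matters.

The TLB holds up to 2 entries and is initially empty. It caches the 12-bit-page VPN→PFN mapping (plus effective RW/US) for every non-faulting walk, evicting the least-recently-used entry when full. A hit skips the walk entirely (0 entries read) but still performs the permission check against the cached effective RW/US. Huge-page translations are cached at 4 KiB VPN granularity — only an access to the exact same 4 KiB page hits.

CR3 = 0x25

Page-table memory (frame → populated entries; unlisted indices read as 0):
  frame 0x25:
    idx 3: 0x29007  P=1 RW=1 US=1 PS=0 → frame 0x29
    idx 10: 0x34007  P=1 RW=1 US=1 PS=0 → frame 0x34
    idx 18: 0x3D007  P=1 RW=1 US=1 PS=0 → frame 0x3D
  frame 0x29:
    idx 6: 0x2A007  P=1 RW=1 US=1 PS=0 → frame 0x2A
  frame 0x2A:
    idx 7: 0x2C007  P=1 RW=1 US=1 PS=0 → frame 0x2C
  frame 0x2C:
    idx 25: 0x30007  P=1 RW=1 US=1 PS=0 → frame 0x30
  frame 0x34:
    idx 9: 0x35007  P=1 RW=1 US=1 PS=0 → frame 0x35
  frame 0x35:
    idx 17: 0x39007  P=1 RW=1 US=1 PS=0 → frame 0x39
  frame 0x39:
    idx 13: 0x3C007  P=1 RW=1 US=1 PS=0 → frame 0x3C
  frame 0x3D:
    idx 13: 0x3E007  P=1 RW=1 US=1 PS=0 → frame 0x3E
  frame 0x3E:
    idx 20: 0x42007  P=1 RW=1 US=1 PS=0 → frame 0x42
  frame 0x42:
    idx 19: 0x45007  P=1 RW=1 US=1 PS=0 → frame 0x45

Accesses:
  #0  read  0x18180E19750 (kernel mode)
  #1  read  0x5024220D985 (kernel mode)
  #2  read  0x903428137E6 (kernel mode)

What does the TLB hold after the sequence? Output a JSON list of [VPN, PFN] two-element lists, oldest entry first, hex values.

Walk each access:
#0 VA=0x18180E19750 (r,kernel):
  L0 @0x25[3] → 0x29007  P=1,RW=1,US=1,PS=0
  L1 @0x29[6] → 0x2A007  P=1,RW=1,US=1,PS=0
  L2 @0x2A[7] → 0x2C007  P=1,RW=1,US=1,PS=0
  L3 @0x2C[25] → 0x30007  P=1,RW=1,US=1,PS=0
  → PA=0x30750  (4 entries read)
#1 VA=0x5024220D985 (r,kernel):
  L0 @0x25[10] → 0x34007  P=1,RW=1,US=1,PS=0
  L1 @0x34[9] → 0x35007  P=1,RW=1,US=1,PS=0
  L2 @0x35[17] → 0x39007  P=1,RW=1,US=1,PS=0
  L3 @0x39[13] → 0x3C007  P=1,RW=1,US=1,PS=0
  → PA=0x3C985  (4 entries read)
#2 VA=0x903428137E6 (r,kernel):
  L0 @0x25[18] → 0x3D007  P=1,RW=1,US=1,PS=0
  L1 @0x3D[13] → 0x3E007  P=1,RW=1,US=1,PS=0
  L2 @0x3E[20] → 0x42007  P=1,RW=1,US=1,PS=0
  L3 @0x42[19] → 0x45007  P=1,RW=1,US=1,PS=0
  → PA=0x457E6  (4 entries read)

TLB: [["0x5024220D", "0x3C"], ["0x90342813", "0x45"]]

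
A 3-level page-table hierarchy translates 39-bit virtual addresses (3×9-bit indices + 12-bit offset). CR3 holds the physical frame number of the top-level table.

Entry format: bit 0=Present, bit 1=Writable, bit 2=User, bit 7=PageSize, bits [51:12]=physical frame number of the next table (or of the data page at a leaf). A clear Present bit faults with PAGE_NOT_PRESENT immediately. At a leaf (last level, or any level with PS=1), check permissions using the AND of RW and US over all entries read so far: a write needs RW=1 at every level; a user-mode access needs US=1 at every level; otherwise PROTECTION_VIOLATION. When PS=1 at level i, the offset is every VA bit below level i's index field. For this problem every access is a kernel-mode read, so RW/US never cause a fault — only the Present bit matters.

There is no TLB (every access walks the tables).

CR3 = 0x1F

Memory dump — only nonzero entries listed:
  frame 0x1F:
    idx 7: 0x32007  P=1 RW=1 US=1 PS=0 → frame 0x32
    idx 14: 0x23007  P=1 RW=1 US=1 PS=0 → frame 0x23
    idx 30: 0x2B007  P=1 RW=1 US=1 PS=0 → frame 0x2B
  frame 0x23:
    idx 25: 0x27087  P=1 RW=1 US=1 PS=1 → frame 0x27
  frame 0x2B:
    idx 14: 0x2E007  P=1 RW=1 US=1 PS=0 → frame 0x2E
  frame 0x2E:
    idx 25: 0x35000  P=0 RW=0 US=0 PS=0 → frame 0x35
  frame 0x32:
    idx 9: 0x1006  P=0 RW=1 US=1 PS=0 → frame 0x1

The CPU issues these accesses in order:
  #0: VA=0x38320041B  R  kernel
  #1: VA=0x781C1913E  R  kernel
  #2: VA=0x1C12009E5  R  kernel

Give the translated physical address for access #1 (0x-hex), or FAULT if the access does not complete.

Trace:
#0 VA=0x38320041B (r,kernel):
  L0 @0x1F[14] → 0x23007  P=1,RW=1,US=1,PS=0
  L1 @0x23[25] → 0x27087  P=1,RW=1,US=1,PS=1
  ⇒ phys 0x2741B (huge @L1)  [2 reads]
#1 VA=0x781C1913E (r,kernel):
  L0 @0x1F[30] → 0x2B007  P=1,RW=1,US=1,PS=0
  L1 @0x2B[14] → 0x2E007  P=1,RW=1,US=1,PS=0
  L2 @0x2E[25] → 0x35000  P=0,RW=0,US=0,PS=0
  ✗ PAGE_NOT_PRESENT  [3 reads]
#2 VA=0x1C12009E5 (r,kernel):
  L0 @0x1F[7] → 0x32007  P=1,RW=1,US=1,PS=0
  L1 @0x32[9] → 0x1006  P=0,RW=1,US=1,PS=0
  ✗ PAGE_NOT_PRESENT  [2 reads]

Access #1 PA: FAULT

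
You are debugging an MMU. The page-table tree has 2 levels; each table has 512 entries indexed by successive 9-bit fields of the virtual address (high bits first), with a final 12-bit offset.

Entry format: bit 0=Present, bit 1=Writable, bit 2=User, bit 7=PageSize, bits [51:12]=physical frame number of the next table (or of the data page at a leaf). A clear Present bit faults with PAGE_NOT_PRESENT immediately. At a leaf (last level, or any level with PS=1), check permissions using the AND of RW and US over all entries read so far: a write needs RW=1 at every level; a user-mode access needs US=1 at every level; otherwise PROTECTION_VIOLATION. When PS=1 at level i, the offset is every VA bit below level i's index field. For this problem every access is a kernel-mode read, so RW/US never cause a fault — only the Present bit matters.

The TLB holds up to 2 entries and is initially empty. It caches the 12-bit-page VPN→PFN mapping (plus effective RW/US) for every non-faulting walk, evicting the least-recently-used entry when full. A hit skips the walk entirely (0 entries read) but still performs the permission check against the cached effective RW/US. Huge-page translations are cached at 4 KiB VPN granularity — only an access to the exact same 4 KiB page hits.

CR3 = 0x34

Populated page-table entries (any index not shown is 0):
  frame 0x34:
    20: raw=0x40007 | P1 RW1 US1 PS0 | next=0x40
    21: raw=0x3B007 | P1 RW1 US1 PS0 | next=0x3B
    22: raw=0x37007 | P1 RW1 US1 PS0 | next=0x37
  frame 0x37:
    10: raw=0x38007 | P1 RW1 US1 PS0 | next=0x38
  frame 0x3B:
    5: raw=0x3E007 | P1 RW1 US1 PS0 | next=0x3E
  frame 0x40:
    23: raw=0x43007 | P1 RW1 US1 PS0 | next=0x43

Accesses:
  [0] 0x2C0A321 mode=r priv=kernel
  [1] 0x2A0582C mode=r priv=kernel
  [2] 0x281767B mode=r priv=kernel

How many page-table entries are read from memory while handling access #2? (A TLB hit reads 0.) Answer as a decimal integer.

Trace:
#0 VA=0x2C0A321 (r,kernel):
  L0: frame=0x34 idx=22 entry=0x37007 [P=1 RW=1 US=1 PS=0]
  L1: frame=0x37 idx=10 entry=0x38007 [P=1 RW=1 US=1 PS=0]
  ✓ 0x38321  — 2 lookups
#1 VA=0x2A0582C (r,kernel):
  L0: frame=0x34 idx=21 entry=0x3B007 [P=1 RW=1 US=1 PS=0]
  L1: frame=0x3B idx=5 entry=0x3E007 [P=1 RW=1 US=1 PS=0]
  ✓ 0x3E82C  — 2 lookups
#2 VA=0x281767B (r,kernel):
  L0: frame=0x34 idx=20 entry=0x40007 [P=1 RW=1 US=1 PS=0]
  L1: frame=0x40 idx=23 entry=0x43007 [P=1 RW=1 US=1 PS=0]
  ✓ 0x4367B  — 2 lookups

Entries read for #2: 2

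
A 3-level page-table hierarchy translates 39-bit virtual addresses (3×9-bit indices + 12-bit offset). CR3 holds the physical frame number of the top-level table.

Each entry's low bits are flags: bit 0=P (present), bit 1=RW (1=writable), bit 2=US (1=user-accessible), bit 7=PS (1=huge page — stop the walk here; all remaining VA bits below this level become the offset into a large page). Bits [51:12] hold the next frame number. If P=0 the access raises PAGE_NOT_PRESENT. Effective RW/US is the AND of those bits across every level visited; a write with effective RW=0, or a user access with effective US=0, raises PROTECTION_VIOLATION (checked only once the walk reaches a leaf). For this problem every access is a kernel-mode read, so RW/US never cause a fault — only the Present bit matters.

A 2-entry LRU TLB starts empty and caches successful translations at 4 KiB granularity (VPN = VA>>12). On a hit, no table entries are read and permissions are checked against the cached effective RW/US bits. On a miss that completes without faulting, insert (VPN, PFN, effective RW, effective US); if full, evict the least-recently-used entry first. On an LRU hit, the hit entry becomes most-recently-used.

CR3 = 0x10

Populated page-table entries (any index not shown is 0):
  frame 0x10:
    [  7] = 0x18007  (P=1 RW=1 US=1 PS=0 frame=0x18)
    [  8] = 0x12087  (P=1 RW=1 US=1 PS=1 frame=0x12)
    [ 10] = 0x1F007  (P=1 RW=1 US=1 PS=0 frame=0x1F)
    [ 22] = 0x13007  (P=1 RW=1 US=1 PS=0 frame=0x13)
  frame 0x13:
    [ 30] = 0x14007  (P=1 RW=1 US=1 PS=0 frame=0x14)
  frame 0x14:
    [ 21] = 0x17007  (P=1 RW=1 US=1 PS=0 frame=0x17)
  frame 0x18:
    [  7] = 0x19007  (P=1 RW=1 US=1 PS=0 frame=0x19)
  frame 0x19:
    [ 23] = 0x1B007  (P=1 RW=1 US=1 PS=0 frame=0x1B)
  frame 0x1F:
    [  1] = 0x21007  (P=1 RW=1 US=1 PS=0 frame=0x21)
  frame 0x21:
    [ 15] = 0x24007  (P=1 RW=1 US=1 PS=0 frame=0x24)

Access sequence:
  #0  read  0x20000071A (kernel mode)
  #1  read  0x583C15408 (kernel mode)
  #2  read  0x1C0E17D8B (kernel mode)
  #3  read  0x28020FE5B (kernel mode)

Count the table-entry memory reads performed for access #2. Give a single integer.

Walk each access:
#0 VA=0x20000071A (r,kernel):
  lvl0: tbl 0x10, slot 8 ⇒ 0x12087 (P1/RW1/US1/PS1)
  ⇒ phys 0x1271A (huge @L0)  [1 reads]
#1 VA=0x583C15408 (r,kernel):
  lvl0: tbl 0x10, slot 22 ⇒ 0x13007 (P1/RW1/US1/PS0)
  lvl1: tbl 0x13, slot 30 ⇒ 0x14007 (P1/RW1/US1/PS0)
  lvl2: tbl 0x14, slot 21 ⇒ 0x17007 (P1/RW1/US1/PS0)
  ⇒ phys 0x17408  [3 reads]
#2 VA=0x1C0E17D8B (r,kernel):
  lvl0: tbl 0x10, slot 7 ⇒ 0x18007 (P1/RW1/US1/PS0)
  lvl1: tbl 0x18, slot 7 ⇒ 0x19007 (P1/RW1/US1/PS0)
  lvl2: tbl 0x19, slot 23 ⇒ 0x1B007 (P1/RW1/US1/PS0)
  ⇒ phys 0x1BD8B  [3 reads]
#3 VA=0x28020FE5B (r,kernel):
  lvl0: tbl 0x10, slot 10 ⇒ 0x1F007 (P1/RW1/US1/PS0)
  lvl1: tbl 0x1F, slot 1 ⇒ 0x21007 (P1/RW1/US1/PS0)
  lvl2: tbl 0x21, slot 15 ⇒ 0x24007 (P1/RW1/US1/PS0)
  ⇒ phys 0x24E5B  [3 reads]

Entries read for #2: 3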